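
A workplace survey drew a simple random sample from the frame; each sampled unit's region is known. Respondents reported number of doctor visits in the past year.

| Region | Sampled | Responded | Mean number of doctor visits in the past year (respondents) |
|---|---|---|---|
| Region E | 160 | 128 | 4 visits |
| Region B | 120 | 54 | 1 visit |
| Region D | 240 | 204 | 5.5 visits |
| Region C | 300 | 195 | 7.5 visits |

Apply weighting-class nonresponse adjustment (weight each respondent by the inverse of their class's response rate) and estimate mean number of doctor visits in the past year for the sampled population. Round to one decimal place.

Response rates by class: Region E 128/160 = 80%, Region B 54/120 = 45%, Region D 204/240 = 85%, Region C 195/300 = 65%.
With weight = n_sampled/n_responded per class, the weighted class total is n_sampled:
  Region E: 160 × 4 = 640
  Region B: 120 × 1 = 120
  Region D: 240 × 5.5 = 1320
  Region C: 300 × 7.5 = 2250
Adjusted estimate = 4330 / 820 = 5.28049 → 5.3.

5.3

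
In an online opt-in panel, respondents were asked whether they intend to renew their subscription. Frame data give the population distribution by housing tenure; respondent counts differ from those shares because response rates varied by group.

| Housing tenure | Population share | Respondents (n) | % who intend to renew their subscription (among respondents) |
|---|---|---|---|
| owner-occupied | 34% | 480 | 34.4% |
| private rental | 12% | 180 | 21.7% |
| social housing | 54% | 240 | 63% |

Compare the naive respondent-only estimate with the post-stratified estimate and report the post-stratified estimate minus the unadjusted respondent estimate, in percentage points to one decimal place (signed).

Unadjusted (pooled respondent) estimate weights by respondent counts:
  (480/900)×34.4 + (180/900)×21.7 + (240/900)×63 = 39.4867%
Post-stratified estimate weights by population shares:
  0.34×34.4 + 0.12×21.7 + 0.54×63 = 48.32%
Difference = 48.32 − 39.4867 = 8.8333 pp.

+8.8 percentage points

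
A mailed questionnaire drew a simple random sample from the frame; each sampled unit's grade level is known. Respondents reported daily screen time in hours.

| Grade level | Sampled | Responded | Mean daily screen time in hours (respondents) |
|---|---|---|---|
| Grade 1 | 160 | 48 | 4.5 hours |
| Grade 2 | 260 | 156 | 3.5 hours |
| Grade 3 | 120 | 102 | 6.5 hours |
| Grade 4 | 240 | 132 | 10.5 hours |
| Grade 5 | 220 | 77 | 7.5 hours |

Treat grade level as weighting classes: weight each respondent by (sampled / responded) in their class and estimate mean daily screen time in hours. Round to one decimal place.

6.6

Response rates by class: Grade 1 48/160 = 30%, Grade 2 156/260 = 60%, Grade 3 102/120 = 85%, Grade 4 132/240 = 55%, Grade 5 77/220 = 35%.
Inverse-response-rate weighting restores each class to its sampled count, so class totals weight by n_sampled:
  Grade 1: 160 × 4.5 = 720
  Grade 2: 260 × 3.5 = 910
  Grade 3: 120 × 6.5 = 780
  Grade 4: 240 × 10.5 = 2520
  Grade 5: 220 × 7.5 = 1650
Adjusted estimate = 6580 / 1,000 = 6.58 → 6.6.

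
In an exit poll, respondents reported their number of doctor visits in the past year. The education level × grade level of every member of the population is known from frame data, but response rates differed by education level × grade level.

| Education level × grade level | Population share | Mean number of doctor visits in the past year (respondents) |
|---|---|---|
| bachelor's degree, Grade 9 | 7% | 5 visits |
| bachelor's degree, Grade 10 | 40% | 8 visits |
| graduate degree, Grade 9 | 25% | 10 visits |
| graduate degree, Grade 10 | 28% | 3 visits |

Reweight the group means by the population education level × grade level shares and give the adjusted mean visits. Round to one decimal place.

Reweight to the known education level × grade level distribution:
  bachelor's degree, Grade 9: 0.07 × 5 = 0.35
  bachelor's degree, Grade 10: 0.4 × 8 = 3.2
  graduate degree, Grade 9: 0.25 × 10 = 2.5
  graduate degree, Grade 10: 0.28 × 3 = 0.84
Post-stratified estimate = 6.89 → 6.9.

6.9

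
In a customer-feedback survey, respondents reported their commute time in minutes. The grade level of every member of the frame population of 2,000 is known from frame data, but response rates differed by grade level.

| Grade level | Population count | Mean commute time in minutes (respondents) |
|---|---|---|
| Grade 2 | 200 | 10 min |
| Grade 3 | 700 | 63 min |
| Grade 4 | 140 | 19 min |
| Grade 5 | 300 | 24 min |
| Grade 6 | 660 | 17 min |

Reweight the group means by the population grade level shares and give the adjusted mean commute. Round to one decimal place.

Reweight to the known grade level distribution:
  Grade 2: (200/2,000) × 10 = 1
  Grade 3: (700/2,000) × 63 = 22.05
  Grade 4: (140/2,000) × 19 = 1.33
  Grade 5: (300/2,000) × 24 = 3.6
  Grade 6: (660/2,000) × 17 = 5.61
Post-stratified estimate = 33.59 → 33.6.

33.6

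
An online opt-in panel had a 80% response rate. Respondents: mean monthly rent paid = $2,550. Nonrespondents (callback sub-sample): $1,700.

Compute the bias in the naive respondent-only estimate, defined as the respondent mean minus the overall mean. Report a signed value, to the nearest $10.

Nonresponse fraction = 1 − 0.8 = 0.2.
Bias = (nonresponse fraction) × (respondent mean − nonrespondent mean)
     = 0.2 × (2550 − 1700) = 0.2 × 850 = 170.

+$170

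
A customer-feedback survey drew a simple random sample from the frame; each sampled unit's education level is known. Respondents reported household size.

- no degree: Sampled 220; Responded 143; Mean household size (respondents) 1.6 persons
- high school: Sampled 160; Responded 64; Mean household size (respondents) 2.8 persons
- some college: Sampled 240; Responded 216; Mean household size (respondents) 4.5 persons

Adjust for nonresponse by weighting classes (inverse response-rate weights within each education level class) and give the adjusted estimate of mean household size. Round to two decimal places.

3.03

Class response rates: no degree 143/220 = 65%, high school 64/160 = 40%, some college 216/240 = 90%.
Weighting each respondent by the inverse class response rate inflates each class back to its sampled size, so the class weight is n_sampled:
  no degree: 220 × 1.6 = 352
  high school: 160 × 2.8 = 448
  some college: 240 × 4.5 = 1080
Adjusted estimate = 1880 / 620 = 3.03226 → 3.03.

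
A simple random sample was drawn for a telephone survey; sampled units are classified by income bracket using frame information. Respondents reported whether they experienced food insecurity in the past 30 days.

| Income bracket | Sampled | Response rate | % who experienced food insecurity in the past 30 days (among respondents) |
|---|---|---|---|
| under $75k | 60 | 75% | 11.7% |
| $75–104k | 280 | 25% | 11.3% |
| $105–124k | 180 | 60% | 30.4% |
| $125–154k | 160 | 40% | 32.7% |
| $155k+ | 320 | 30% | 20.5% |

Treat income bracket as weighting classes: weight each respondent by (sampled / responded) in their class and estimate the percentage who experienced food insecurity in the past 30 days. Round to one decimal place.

Each respondent's weight = sampled/responded in their class; summing within a class gives n_sampled, so:
  under $75k: 60 × 11.7 = 702
  $75–104k: 280 × 11.3 = 3164
  $105–124k: 180 × 30.4 = 5472
  $125–154k: 160 × 32.7 = 5232
  $155k+: 320 × 20.5 = 6560
Adjusted estimate = 21,130 / 1,000 = 21.13 → 21.1%.

21.1%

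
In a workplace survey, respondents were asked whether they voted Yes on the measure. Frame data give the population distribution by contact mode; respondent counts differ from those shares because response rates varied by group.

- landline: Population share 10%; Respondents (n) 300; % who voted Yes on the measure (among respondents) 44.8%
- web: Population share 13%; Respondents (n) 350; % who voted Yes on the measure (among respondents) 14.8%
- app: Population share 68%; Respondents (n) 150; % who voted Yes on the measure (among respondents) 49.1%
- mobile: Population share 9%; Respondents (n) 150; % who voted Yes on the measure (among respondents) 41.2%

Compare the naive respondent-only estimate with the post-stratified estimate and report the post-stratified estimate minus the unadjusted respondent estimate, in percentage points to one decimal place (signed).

+9.6 percentage points

Unadjusted (pooled respondent) estimate weights by respondent counts:
  (300/950)×44.8 + (350/950)×14.8 + (150/950)×49.1 + (150/950)×41.2 = 33.8579%
Reweighting by population contact mode shares:
  0.1×44.8 + 0.13×14.8 + 0.68×49.1 + 0.09×41.2 = 43.5%
Difference = 43.5 − 33.8579 = 9.6421 pp.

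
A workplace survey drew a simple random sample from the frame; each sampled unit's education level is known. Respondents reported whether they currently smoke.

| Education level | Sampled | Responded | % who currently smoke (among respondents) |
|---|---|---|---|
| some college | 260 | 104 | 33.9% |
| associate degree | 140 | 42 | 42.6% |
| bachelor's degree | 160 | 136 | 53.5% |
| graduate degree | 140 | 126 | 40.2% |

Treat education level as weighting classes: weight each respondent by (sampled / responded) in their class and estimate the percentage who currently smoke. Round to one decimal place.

41.4%

Response rates by class: some college 104/260 = 40%, associate degree 42/140 = 30%, bachelor's degree 136/160 = 85%, graduate degree 126/140 = 90%.
Weighting each respondent by the inverse class response rate inflates each class back to its sampled size, so the class weight is n_sampled:
  some college: 260 × 33.9 = 8814
  associate degree: 140 × 42.6 = 5964
  bachelor's degree: 160 × 53.5 = 8560
  graduate degree: 140 × 40.2 = 5628
Adjusted estimate = 28,966 / 700 = 41.38 → 41.4%.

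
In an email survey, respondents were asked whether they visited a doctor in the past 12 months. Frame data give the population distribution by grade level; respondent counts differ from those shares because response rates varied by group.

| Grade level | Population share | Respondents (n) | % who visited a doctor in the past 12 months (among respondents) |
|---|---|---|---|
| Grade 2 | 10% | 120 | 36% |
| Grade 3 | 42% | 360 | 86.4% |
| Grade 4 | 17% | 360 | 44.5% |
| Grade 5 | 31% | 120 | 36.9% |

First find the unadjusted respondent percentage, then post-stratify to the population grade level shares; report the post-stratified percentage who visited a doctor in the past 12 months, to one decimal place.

58.9%

Unadjusted (pooled respondent) estimate weights by respondent counts:
  (120/960)×36 + (360/960)×86.4 + (360/960)×44.5 + (120/960)×36.9 = 58.2%
Reweighting by population grade level shares:
  0.1×36 + 0.42×86.4 + 0.17×44.5 + 0.31×36.9 = 58.892%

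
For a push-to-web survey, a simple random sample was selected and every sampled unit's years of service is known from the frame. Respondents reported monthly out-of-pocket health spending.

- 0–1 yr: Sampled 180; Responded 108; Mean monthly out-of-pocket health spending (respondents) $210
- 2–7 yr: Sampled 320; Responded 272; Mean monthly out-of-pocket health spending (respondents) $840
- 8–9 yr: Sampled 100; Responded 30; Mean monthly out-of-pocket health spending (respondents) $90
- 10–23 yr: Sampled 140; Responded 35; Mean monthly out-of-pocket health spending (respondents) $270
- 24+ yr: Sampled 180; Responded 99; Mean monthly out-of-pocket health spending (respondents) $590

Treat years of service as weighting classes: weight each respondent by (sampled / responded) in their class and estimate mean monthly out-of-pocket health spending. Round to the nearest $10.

$500

Response rates by class: 0–1 yr 108/180 = 60%, 2–7 yr 272/320 = 85%, 8–9 yr 30/100 = 30%, 10–23 yr 35/140 = 25%, 24+ yr 99/180 = 55%.
Inverse-response-rate weighting restores each class to its sampled count, so class totals weight by n_sampled:
  0–1 yr: 180 × 210 = 37,800
  2–7 yr: 320 × 840 = 268,800
  8–9 yr: 100 × 90 = 9000
  10–23 yr: 140 × 270 = 37,800
  24+ yr: 180 × 590 = 106,200
Adjusted estimate = 459,600 / 920 = 499.565 → $500.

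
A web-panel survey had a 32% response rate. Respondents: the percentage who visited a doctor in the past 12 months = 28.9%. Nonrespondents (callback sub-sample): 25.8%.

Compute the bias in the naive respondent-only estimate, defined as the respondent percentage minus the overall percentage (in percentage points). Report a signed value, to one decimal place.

Nonresponse fraction = 1 − 0.32 = 0.68.
Bias = (nonresponse fraction) × (respondent percentage − nonrespondent percentage)
     = 0.68 × (28.9 − 25.8) = 0.68 × 3.1 = 2.108.

+2.1 percentage points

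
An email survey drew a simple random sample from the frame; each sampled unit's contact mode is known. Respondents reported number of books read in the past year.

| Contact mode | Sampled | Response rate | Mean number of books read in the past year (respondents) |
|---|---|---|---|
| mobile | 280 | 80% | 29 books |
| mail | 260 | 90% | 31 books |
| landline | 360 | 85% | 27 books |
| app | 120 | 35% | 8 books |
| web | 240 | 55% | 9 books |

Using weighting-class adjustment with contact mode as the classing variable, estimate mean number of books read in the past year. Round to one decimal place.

23.0

Inverse-response-rate weighting restores each class to its sampled count, so class totals weight by n_sampled:
  mobile: 280 × 29 = 8120
  mail: 260 × 31 = 8060
  landline: 360 × 27 = 9720
  app: 120 × 8 = 960
  web: 240 × 9 = 2160
Adjusted estimate = 29,020 / 1,260 = 23.0317 → 23.0.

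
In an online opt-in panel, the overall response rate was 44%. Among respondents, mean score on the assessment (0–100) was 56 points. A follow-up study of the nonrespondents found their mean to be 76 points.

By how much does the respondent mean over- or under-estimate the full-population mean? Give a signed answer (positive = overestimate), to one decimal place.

-11.2

Nonresponse fraction = 1 − 0.44 = 0.56.
Bias = (nonresponse fraction) × (respondent mean − nonrespondent mean)
     = 0.56 × (56 − 76) = 0.56 × -20 = -11.2.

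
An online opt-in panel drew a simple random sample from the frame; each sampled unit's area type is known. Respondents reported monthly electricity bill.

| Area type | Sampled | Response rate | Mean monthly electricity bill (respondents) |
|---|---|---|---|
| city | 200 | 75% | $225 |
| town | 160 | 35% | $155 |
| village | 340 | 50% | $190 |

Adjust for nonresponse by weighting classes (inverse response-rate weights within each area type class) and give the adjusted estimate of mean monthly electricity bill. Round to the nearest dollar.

$192

Inverse-response-rate weighting restores each class to its sampled count, so class totals weight by n_sampled:
  city: 200 × 225 = 45,000
  town: 160 × 155 = 24,800
  village: 340 × 190 = 64,600
Adjusted estimate = 134,400 / 700 = 192 → $192.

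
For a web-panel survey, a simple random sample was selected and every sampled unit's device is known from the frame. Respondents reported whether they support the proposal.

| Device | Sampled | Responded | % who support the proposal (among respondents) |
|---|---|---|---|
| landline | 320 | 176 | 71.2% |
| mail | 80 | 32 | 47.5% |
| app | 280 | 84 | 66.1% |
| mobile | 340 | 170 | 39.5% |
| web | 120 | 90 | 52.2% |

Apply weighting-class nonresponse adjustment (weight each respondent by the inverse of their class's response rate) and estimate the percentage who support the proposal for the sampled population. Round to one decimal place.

56.8%

Class response rates: landline 176/320 = 55%, mail 32/80 = 40%, app 84/280 = 30%, mobile 170/340 = 50%, web 90/120 = 75%.
Each respondent's weight = sampled/responded in their class; summing within a class gives n_sampled, so:
  landline: 320 × 71.2 = 22,784
  mail: 80 × 47.5 = 3800
  app: 280 × 66.1 = 18,508
  mobile: 340 × 39.5 = 13,430
  web: 120 × 52.2 = 6264
Adjusted estimate = 64,786 / 1,140 = 56.8298 → 56.8%.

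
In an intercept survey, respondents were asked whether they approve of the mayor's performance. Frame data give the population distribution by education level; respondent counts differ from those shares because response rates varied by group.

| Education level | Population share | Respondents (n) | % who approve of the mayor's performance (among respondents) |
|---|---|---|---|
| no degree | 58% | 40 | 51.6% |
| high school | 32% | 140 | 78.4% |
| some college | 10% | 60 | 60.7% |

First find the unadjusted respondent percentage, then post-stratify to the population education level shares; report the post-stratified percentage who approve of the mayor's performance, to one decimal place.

61.1%

Unadjusted (pooled respondent) estimate weights by respondent counts:
  (40/240)×51.6 + (140/240)×78.4 + (60/240)×60.7 = 69.5083%
Reweighting by population education level shares:
  0.58×51.6 + 0.32×78.4 + 0.1×60.7 = 61.086%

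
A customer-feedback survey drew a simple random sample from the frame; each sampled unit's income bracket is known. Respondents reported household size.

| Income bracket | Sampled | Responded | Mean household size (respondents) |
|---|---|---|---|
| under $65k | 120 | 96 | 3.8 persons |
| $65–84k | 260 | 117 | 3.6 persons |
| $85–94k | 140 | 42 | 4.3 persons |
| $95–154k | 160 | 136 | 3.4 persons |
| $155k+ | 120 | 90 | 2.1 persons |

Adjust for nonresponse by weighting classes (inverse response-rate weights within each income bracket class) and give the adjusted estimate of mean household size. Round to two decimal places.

Response rates by class: under $65k 96/120 = 80%, $65–84k 117/260 = 45%, $85–94k 42/140 = 30%, $95–154k 136/160 = 85%, $155k+ 90/120 = 75%.
With weight = n_sampled/n_responded per class, the weighted class total is n_sampled:
  under $65k: 120 × 3.8 = 456
  $65–84k: 260 × 3.6 = 936
  $85–94k: 140 × 4.3 = 602
  $95–154k: 160 × 3.4 = 544
  $155k+: 120 × 2.1 = 252
Adjusted estimate = 2790 / 800 = 3.4875 → 3.49.

3.49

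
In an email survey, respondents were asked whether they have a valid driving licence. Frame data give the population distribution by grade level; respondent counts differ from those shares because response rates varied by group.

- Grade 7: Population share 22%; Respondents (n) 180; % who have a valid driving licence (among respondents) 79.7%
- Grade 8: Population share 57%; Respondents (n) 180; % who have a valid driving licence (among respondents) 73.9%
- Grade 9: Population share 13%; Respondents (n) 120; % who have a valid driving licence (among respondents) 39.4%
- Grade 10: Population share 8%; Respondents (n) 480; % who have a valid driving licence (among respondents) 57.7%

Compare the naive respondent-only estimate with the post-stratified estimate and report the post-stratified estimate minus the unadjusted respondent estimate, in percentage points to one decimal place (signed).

+6.8 percentage points

Unadjusted (pooled respondent) estimate weights by respondent counts:
  (180/960)×79.7 + (180/960)×73.9 + (120/960)×39.4 + (480/960)×57.7 = 62.575%
Reweighting by population grade level shares:
  0.22×79.7 + 0.57×73.9 + 0.13×39.4 + 0.08×57.7 = 69.395%
Difference = 69.395 − 62.575 = 6.82 pp.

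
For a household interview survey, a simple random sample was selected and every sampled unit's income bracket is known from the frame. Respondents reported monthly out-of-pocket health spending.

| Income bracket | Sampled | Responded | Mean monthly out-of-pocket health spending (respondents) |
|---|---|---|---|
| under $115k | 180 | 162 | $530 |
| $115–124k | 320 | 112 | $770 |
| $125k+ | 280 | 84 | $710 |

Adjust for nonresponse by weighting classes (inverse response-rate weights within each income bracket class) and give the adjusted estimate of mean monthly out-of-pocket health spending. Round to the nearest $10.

Response rates by class: under $115k 162/180 = 90%, $115–124k 112/320 = 35%, $125k+ 84/280 = 30%.
Inverse-response-rate weighting restores each class to its sampled count, so class totals weight by n_sampled:
  under $115k: 180 × 530 = 95,400
  $115–124k: 320 × 770 = 246,400
  $125k+: 280 × 710 = 198,800
Adjusted estimate = 540,600 / 780 = 693.077 → $690.

$690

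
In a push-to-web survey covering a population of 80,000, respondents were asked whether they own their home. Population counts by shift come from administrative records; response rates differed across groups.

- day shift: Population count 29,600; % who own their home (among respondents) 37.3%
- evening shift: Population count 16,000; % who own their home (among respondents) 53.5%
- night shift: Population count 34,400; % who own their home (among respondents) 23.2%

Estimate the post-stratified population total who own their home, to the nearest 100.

27,600

Apply each group's respondent rate to its population count:
  day shift: 29,600 × 37.3% = 11040.8
  evening shift: 16,000 × 53.5% = 8560
  night shift: 34,400 × 23.2% = 7980.8
Estimated total = 27581.6 → 27,600.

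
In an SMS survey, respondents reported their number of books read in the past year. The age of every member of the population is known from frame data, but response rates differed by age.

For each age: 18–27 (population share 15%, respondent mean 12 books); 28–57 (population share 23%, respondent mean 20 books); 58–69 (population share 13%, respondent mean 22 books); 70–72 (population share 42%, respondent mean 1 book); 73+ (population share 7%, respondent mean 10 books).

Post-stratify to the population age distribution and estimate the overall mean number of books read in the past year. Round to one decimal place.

10.4

Each cell contributes population-share × respondent value:
  18–27: 0.15 × 12 = 1.8
  28–57: 0.23 × 20 = 4.6
  58–69: 0.13 × 22 = 2.86
  70–72: 0.42 × 1 = 0.42
  73+: 0.07 × 10 = 0.7
Post-stratified estimate = 10.38 → 10.4.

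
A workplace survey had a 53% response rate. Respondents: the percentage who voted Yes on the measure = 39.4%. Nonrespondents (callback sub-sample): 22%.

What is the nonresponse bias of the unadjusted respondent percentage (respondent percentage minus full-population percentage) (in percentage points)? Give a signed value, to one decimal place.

+8.2 percentage points

Nonresponse fraction = 1 − 0.53 = 0.47.
Bias = (nonresponse fraction) × (respondent percentage − nonrespondent percentage)
     = 0.47 × (39.4 − 22) = 0.47 × 17.4 = 8.178.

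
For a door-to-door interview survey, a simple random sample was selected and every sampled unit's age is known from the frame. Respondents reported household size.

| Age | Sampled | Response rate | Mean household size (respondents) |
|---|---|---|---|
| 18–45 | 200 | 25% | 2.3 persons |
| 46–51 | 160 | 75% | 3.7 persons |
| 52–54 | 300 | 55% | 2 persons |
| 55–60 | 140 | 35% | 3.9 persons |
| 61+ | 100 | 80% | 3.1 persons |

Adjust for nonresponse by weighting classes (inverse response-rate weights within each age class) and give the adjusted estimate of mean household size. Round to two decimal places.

Inverse-response-rate weighting restores each class to its sampled count, so class totals weight by n_sampled:
  18–45: 200 × 2.3 = 460
  46–51: 160 × 3.7 = 592
  52–54: 300 × 2 = 600
  55–60: 140 × 3.9 = 546
  61+: 100 × 3.1 = 310
Adjusted estimate = 2508 / 900 = 2.78667 → 2.79.

2.79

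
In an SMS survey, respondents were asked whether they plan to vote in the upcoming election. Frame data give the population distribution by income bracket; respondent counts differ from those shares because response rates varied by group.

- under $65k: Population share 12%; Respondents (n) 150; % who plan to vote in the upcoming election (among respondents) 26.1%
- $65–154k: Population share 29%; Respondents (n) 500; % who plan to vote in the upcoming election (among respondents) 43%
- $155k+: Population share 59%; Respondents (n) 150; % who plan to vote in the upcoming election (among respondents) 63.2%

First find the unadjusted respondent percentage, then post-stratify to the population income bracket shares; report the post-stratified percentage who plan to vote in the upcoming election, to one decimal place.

52.9%

Without adjustment, the pooled respondent share is:
  (150/800)×26.1 + (500/800)×43 + (150/800)×63.2 = 43.6187%
Reweighting by population income bracket shares:
  0.12×26.1 + 0.29×43 + 0.59×63.2 = 52.89%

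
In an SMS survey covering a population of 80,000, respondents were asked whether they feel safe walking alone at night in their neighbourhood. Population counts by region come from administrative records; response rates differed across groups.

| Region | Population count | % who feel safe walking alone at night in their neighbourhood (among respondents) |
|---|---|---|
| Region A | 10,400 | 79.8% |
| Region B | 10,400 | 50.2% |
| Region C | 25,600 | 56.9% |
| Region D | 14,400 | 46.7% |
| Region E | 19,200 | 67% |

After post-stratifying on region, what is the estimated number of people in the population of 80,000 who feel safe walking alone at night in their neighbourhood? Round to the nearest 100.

Estimated count per cell = population count × respondent percentage:
  Region A: 10,400 × 79.8% = 8299.2
  Region B: 10,400 × 50.2% = 5220.8
  Region C: 25,600 × 56.9% = 14566.4
  Region D: 14,400 × 46.7% = 6724.8
  Region E: 19,200 × 67% = 12,864
Estimated total = 47675.2 → 47,700.

47,700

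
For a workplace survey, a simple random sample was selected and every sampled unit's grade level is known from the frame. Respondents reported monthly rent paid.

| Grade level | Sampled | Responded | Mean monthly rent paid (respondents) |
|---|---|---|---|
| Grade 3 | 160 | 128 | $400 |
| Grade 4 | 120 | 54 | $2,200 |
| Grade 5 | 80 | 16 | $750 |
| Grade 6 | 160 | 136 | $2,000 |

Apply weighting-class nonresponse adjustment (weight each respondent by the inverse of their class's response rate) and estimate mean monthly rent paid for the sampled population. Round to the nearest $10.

$1,360

Class response rates: Grade 3 128/160 = 80%, Grade 4 54/120 = 45%, Grade 5 16/80 = 20%, Grade 6 136/160 = 85%.
Inverse-response-rate weighting restores each class to its sampled count, so class totals weight by n_sampled:
  Grade 3: 160 × 400 = 64,000
  Grade 4: 120 × 2200 = 264,000
  Grade 5: 80 × 750 = 60,000
  Grade 6: 160 × 2000 = 320,000
Adjusted estimate = 708,000 / 520 = 1361.54 → $1,360.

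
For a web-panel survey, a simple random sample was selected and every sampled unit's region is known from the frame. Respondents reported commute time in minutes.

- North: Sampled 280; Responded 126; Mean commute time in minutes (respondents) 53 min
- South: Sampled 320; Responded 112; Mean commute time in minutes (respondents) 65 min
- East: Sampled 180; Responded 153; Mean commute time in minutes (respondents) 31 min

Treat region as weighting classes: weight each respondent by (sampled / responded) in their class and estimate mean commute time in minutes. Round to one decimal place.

52.8

Response rates by class: North 126/280 = 45%, South 112/320 = 35%, East 153/180 = 85%.
Inverse-response-rate weighting restores each class to its sampled count, so class totals weight by n_sampled:
  North: 280 × 53 = 14,840
  South: 320 × 65 = 20,800
  East: 180 × 31 = 5580
Adjusted estimate = 41,220 / 780 = 52.8462 → 52.8.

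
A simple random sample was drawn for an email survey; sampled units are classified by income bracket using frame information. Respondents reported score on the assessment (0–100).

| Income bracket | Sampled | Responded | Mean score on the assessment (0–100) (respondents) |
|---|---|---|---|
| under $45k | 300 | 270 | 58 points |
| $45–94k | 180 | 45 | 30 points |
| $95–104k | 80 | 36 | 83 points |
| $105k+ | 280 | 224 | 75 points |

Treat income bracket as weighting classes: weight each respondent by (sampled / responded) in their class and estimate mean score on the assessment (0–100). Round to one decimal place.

Response rates by class: under $45k 270/300 = 90%, $45–94k 45/180 = 25%, $95–104k 36/80 = 45%, $105k+ 224/280 = 80%.
Weighting each respondent by the inverse class response rate inflates each class back to its sampled size, so the class weight is n_sampled:
  under $45k: 300 × 58 = 17,400
  $45–94k: 180 × 30 = 5400
  $95–104k: 80 × 83 = 6640
  $105k+: 280 × 75 = 21,000
Adjusted estimate = 50,440 / 840 = 60.0476 → 60.0.

60.0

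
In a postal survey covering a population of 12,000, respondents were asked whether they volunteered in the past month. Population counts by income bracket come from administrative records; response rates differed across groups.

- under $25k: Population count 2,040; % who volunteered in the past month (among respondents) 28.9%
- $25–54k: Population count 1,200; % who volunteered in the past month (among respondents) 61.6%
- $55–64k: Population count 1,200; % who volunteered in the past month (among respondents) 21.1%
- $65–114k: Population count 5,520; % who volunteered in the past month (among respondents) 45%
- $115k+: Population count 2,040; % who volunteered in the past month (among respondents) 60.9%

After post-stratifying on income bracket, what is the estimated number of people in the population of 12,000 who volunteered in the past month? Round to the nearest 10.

Estimated count per cell = population count × respondent percentage:
  under $25k: 2,040 × 28.9% = 589.56
  $25–54k: 1,200 × 61.6% = 739.2
  $55–64k: 1,200 × 21.1% = 253.2
  $65–114k: 5,520 × 45% = 2484
  $115k+: 2,040 × 60.9% = 1242.36
Estimated total = 5308.32 → 5,310.

5,310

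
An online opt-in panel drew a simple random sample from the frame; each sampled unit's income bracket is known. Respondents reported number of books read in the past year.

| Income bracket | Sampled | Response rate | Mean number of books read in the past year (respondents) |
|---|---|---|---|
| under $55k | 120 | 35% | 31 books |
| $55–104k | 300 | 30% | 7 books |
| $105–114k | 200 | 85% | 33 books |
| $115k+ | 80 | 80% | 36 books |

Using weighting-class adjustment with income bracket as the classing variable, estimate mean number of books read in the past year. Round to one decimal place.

With weight = n_sampled/n_responded per class, the weighted class total is n_sampled:
  under $55k: 120 × 31 = 3720
  $55–104k: 300 × 7 = 2100
  $105–114k: 200 × 33 = 6600
  $115k+: 80 × 36 = 2880
Adjusted estimate = 15,300 / 700 = 21.8571 → 21.9.

21.9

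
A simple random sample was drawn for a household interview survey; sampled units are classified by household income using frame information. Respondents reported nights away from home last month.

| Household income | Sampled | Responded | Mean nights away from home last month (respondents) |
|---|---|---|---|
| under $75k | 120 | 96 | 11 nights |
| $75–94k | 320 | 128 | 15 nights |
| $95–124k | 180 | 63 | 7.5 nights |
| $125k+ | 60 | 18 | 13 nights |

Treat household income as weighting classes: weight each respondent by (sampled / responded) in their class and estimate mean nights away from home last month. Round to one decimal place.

Response rates by class: under $75k 96/120 = 80%, $75–94k 128/320 = 40%, $95–124k 63/180 = 35%, $125k+ 18/60 = 30%.
Inverse-response-rate weighting restores each class to its sampled count, so class totals weight by n_sampled:
  under $75k: 120 × 11 = 1320
  $75–94k: 320 × 15 = 4800
  $95–124k: 180 × 7.5 = 1350
  $125k+: 60 × 13 = 780
Adjusted estimate = 8250 / 680 = 12.1324 → 12.1.

12.1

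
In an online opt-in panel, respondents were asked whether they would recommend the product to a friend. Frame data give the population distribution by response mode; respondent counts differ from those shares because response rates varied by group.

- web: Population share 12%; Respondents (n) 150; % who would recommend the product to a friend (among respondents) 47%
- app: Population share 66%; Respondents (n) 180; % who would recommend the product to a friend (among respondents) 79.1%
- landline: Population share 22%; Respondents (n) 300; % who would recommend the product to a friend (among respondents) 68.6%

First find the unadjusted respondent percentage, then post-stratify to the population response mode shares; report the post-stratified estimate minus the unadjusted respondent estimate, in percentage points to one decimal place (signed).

+6.5 percentage points

Without adjustment, the pooled respondent share is:
  (150/630)×47 + (180/630)×79.1 + (300/630)×68.6 = 66.4571%
Post-stratified estimate weights by population shares:
  0.12×47 + 0.66×79.1 + 0.22×68.6 = 72.938%
Difference = 72.938 − 66.4571 = 6.4809 pp.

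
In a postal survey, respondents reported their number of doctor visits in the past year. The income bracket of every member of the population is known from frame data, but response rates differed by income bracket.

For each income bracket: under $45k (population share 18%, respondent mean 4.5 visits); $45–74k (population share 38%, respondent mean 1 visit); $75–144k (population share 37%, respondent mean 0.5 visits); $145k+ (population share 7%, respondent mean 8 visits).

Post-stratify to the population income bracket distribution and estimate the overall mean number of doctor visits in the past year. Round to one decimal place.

1.9

Post-stratification weights by population share, not respondent share:
  under $45k: 0.18 × 4.5 = 0.81
  $45–74k: 0.38 × 1 = 0.38
  $75–144k: 0.37 × 0.5 = 0.185
  $145k+: 0.07 × 8 = 0.56
Post-stratified estimate = 1.935 → 1.9.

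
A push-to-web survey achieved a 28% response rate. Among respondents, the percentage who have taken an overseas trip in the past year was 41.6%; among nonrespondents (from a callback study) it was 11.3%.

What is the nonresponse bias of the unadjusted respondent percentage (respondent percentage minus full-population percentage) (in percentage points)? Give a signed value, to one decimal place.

Nonresponse fraction = 1 − 0.28 = 0.72.
Bias = (nonresponse fraction) × (respondent percentage − nonrespondent percentage)
     = 0.72 × (41.6 − 11.3) = 0.72 × 30.3 = 21.816.

+21.8 percentage points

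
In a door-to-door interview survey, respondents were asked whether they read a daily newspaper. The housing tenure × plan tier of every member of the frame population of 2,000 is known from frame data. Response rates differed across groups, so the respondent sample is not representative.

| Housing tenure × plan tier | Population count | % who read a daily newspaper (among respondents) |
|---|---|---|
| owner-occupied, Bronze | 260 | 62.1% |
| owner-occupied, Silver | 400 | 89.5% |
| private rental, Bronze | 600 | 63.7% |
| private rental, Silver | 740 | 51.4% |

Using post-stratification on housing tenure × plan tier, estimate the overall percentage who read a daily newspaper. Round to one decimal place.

Post-stratification weights by population share, not respondent share:
  owner-occupied, Bronze: (260/2,000) × 62.1 = 8.073
  owner-occupied, Silver: (400/2,000) × 89.5 = 17.9
  private rental, Bronze: (600/2,000) × 63.7 = 19.11
  private rental, Silver: (740/2,000) × 51.4 = 19.018
Post-stratified estimate = 64.101 → 64.1%.

64.1%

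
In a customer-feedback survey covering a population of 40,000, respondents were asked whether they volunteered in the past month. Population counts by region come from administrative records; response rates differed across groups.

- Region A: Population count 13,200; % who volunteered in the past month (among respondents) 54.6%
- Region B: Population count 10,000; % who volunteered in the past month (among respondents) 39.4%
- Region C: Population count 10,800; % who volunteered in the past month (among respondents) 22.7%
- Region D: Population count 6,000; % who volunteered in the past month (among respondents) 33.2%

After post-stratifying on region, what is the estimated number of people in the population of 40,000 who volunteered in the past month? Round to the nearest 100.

15,600

Each cell contributes its population count × the respondent rate:
  Region A: 13,200 × 54.6% = 7207.2
  Region B: 10,000 × 39.4% = 3940
  Region C: 10,800 × 22.7% = 2451.6
  Region D: 6,000 × 33.2% = 1992
Estimated total = 15590.8 → 15,600.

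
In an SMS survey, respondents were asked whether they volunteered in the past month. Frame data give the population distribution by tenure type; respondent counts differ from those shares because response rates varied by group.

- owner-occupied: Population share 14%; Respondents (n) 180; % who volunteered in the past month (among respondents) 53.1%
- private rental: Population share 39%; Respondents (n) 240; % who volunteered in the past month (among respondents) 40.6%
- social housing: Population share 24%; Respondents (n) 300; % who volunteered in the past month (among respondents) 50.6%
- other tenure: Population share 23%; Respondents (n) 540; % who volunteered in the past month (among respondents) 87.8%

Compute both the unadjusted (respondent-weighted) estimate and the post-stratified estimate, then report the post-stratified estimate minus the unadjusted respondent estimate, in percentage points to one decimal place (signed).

-9.4 percentage points

Without adjustment, the pooled respondent share is:
  (180/1260)×53.1 + (240/1260)×40.6 + (300/1260)×50.6 + (540/1260)×87.8 = 64.9952%
Reweighting by population tenure type shares:
  0.14×53.1 + 0.39×40.6 + 0.24×50.6 + 0.23×87.8 = 55.606%
Difference = 55.606 − 64.9952 = -9.3892 pp.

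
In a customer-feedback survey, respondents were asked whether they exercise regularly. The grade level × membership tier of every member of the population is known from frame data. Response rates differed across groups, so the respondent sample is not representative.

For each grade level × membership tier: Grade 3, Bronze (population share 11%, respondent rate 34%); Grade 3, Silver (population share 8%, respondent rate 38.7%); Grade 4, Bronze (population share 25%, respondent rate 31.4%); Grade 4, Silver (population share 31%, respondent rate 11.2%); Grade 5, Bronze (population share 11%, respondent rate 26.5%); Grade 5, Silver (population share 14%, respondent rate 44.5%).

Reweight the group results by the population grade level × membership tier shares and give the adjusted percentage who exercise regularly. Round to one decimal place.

27.3%

Reweight to the known grade level × membership tier distribution:
  Grade 3, Bronze: 0.11 × 34 = 3.74
  Grade 3, Silver: 0.08 × 38.7 = 3.096
  Grade 4, Bronze: 0.25 × 31.4 = 7.85
  Grade 4, Silver: 0.31 × 11.2 = 3.472
  Grade 5, Bronze: 0.11 × 26.5 = 2.915
  Grade 5, Silver: 0.14 × 44.5 = 6.23
Post-stratified estimate = 27.303 → 27.3%.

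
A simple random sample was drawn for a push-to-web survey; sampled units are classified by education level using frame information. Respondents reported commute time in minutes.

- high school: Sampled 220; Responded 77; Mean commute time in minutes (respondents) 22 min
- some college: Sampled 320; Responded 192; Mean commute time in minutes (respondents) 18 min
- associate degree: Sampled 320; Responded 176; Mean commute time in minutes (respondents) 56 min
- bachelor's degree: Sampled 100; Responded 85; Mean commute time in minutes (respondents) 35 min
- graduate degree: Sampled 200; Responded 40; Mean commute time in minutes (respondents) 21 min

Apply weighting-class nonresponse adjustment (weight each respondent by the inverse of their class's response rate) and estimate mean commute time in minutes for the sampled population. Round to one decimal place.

Response rates by class: high school 77/220 = 35%, some college 192/320 = 60%, associate degree 176/320 = 55%, bachelor's degree 85/100 = 85%, graduate degree 40/200 = 20%.
With weight = n_sampled/n_responded per class, the weighted class total is n_sampled:
  high school: 220 × 22 = 4840
  some college: 320 × 18 = 5760
  associate degree: 320 × 56 = 17,920
  bachelor's degree: 100 × 35 = 3500
  graduate degree: 200 × 21 = 4200
Adjusted estimate = 36,220 / 1,160 = 31.2241 → 31.2.

31.2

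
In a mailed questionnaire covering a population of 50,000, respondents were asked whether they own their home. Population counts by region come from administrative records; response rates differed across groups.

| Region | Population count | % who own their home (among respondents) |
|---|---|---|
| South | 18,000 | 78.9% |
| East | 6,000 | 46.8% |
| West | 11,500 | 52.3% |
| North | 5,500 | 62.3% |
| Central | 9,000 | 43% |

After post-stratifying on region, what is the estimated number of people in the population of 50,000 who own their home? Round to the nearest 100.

Apply each group's respondent rate to its population count:
  South: 18,000 × 78.9% = 14,202
  East: 6,000 × 46.8% = 2808
  West: 11,500 × 52.3% = 6014.5
  North: 5,500 × 62.3% = 3426.5
  Central: 9,000 × 43% = 3870
Estimated total = 30,321 → 30,300.

30,300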